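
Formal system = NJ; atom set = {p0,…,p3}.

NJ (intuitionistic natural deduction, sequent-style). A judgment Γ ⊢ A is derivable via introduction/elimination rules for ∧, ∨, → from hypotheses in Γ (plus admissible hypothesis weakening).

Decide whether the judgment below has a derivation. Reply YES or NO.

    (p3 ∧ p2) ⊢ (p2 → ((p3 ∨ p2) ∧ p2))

Derivation (root first):
[→I] (p3 ∧ p2) ⊢ (p2 → ((p3 ∨ p2) ∧ p2))
  [∧I] p2, (p3 ∧ p2) ⊢ ((p3 ∨ p2) ∧ p2)
    [∨I₂] p2 ⊢ (p3 ∨ p2)
      [Ax] p2 ⊢ p2
    [Wk] p2, (p3 ∧ p2) ⊢ p2
      [Ax] p2 ⊢ p2

Result: YES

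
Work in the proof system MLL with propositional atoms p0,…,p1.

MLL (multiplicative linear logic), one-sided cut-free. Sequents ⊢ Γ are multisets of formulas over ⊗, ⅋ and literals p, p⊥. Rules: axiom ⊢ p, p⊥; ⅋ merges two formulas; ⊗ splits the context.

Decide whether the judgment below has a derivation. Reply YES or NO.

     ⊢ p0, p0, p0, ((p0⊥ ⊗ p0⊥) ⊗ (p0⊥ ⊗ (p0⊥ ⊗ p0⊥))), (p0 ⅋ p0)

Proof tree:
[⅋]  ⊢ p0, p0, p0, ((p0⊥ ⊗ p0⊥) ⊗ (p0⊥ ⊗ (p0⊥ ⊗ p0⊥))), (p0 ⅋ p0)
  [⊗]  ⊢ p0, p0, p0, p0, p0, ((p0⊥ ⊗ p0⊥) ⊗ (p0⊥ ⊗ (p0⊥ ⊗ p0⊥)))
    [⊗]  ⊢ p0, p0, (p0⊥ ⊗ p0⊥)
      [Ax]  ⊢ p0, p0⊥
      [Ax]  ⊢ p0, p0⊥
    [⊗]  ⊢ p0, p0, p0, (p0⊥ ⊗ (p0⊥ ⊗ p0⊥))
      [Ax]  ⊢ p0, p0⊥
      [⊗]  ⊢ p0, p0, (p0⊥ ⊗ p0⊥)
        [Ax]  ⊢ p0, p0⊥
        [Ax]  ⊢ p0, p0⊥

Result: YES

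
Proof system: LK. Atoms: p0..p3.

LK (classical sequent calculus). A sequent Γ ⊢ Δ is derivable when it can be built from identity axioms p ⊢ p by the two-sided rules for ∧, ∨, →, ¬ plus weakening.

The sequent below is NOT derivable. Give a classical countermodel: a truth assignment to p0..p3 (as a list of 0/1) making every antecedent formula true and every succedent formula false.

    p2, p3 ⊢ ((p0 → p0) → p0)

Truth-table refutation:
  v=0000: Γ:[p2=F, p3=F] Δ:[((p0 → p0) → p0)=F] refutes=False
  v=0001: Γ:[p2=F, p3=T] Δ:[((p0 → p0) → p0)=F] refutes=False
  v=0010: Γ:[p2=T, p3=F] Δ:[((p0 → p0) → p0)=F] refutes=False
  v=0011: Γ:[p2=T, p3=T] Δ:[((p0 → p0) → p0)=F] refutes=True  ← countermodel

Result: [0, 0, 1, 1]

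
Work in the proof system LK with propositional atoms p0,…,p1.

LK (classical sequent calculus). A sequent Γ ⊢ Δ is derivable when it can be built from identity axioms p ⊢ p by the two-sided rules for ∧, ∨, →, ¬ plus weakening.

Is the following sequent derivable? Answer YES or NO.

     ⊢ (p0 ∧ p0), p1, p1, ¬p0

Derivation (root first):
[¬R]  ⊢ (p0 ∧ p0), p1, p1, ¬p0
  [WR] p0 ⊢ (p0 ∧ p0), p1, p1
    [WR] p0 ⊢ (p0 ∧ p0), p1
      [∧R] p0 ⊢ (p0 ∧ p0)
        [Ax] p0 ⊢ p0
        [Ax] p0 ⊢ p0

Result: YES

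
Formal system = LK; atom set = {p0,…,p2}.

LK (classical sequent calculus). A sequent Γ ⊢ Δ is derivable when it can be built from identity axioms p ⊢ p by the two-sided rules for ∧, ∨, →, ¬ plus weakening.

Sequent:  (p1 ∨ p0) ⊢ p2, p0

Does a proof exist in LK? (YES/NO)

Search for a countermodel by truth-table:
  v=000: Γ:[(p1 ∨ p0)=F] Δ:[p2=F, p0=F] refutes=False
  v=001: Γ:[(p1 ∨ p0)=F] Δ:[p2=T, p0=F] refutes=False
  v=010: Γ:[(p1 ∨ p0)=T] Δ:[p2=F, p0=F] refutes=True  ← countermodel

Result: NO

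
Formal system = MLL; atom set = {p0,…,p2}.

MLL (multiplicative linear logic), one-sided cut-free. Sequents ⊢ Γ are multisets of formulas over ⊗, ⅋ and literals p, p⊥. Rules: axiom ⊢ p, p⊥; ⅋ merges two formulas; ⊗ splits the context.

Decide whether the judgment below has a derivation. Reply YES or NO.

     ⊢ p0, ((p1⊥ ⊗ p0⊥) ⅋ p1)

Derivation (root first):
[⅋]  ⊢ p0, ((p1⊥ ⊗ p0⊥) ⅋ p1)
  [⊗]  ⊢ p1, p0, (p1⊥ ⊗ p0⊥)
    [Ax]  ⊢ p1, p1⊥
    [Ax]  ⊢ p0, p0⊥

Result: YES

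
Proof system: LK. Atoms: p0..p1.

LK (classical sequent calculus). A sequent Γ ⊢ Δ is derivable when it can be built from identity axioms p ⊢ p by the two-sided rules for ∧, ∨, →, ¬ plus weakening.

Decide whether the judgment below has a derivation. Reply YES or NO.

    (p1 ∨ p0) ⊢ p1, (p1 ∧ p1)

Enumerate valuations to refute Γ ⊢ Δ:
  v=00: Γ:[(p1 ∨ p0)=F] Δ:[p1=F, (p1 ∧ p1)=F] refutes=False
  v=01: Γ:[(p1 ∨ p0)=T] Δ:[p1=T, (p1 ∧ p1)=T] refutes=False
  v=10: Γ:[(p1 ∨ p0)=T] Δ:[p1=F, (p1 ∧ p1)=F] refutes=True  ← countermodel

Result: NO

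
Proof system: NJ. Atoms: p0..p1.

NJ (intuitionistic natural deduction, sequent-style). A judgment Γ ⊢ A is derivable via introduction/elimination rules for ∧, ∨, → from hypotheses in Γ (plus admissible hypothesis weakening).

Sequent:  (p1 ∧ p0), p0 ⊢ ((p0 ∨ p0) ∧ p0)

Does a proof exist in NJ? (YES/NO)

Derivation (root first):
[∧I] (p1 ∧ p0), p0 ⊢ ((p0 ∨ p0) ∧ p0)
  [Wk] p0, (p1 ∧ p0) ⊢ (p0 ∨ p0)
    [∨I₂] p0 ⊢ (p0 ∨ p0)
      [Ax] p0 ⊢ p0
  [Ax] p0 ⊢ p0

Result: YES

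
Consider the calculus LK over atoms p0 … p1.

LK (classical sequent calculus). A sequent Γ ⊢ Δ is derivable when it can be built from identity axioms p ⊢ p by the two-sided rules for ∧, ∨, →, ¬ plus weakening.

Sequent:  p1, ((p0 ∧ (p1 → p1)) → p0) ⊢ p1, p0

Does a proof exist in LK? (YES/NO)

Derivation (root first):
[→L] p1, ((p0 ∧ (p1 → p1)) → p0) ⊢ p1, p0
  [∧R] p1 ⊢ p1, p0, (p0 ∧ (p1 → p1))
    [WR] p1 ⊢ p1, p0
      [Ax] p1 ⊢ p1
    [→R]  ⊢ p0, (p1 → p1)
      [WR] p1 ⊢ p1, p0
        [Ax] p1 ⊢ p1
  [Ax] p0 ⊢ p0

Result: YES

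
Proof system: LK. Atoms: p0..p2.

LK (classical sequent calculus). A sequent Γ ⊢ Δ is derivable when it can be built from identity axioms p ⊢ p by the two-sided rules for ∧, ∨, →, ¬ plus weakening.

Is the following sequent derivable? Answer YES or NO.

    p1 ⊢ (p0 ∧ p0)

Truth-table refutation:
  v=000: Γ:[p1=F] Δ:[(p0 ∧ p0)=F] refutes=False
  v=001: Γ:[p1=F] Δ:[(p0 ∧ p0)=F] refutes=False
  v=010: Γ:[p1=T] Δ:[(p0 ∧ p0)=F] refutes=True  ← countermodel

Result: NO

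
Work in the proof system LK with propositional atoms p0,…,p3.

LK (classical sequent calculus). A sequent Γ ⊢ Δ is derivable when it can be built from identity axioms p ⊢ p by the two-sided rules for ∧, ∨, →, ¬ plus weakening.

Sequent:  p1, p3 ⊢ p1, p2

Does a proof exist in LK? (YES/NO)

Proof tree:
[WR] p1, p3 ⊢ p1, p2
  [WL] p1, p3 ⊢ p1
    [Ax] p1 ⊢ p1

Result: YES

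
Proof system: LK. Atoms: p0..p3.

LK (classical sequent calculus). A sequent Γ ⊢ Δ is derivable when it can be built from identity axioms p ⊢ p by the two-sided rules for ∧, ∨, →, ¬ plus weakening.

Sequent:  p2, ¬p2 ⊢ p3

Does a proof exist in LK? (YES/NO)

Derivation (root first):
[WR] p2, ¬p2 ⊢ p3
  [¬L] p2, ¬p2 ⊢ 
    [Ax] p2 ⊢ p2

Result: YES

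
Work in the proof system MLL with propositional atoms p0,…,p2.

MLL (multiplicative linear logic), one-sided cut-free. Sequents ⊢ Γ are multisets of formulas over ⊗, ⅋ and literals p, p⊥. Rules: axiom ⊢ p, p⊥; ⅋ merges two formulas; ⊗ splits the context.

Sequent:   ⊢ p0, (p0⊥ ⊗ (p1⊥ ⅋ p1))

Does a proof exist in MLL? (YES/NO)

Proof tree:
[⊗]  ⊢ p0, (p0⊥ ⊗ (p1⊥ ⅋ p1))
  [Ax]  ⊢ p0, p0⊥
  [⅋]  ⊢ (p1⊥ ⅋ p1)
    [Ax]  ⊢ p1, p1⊥

Result: YES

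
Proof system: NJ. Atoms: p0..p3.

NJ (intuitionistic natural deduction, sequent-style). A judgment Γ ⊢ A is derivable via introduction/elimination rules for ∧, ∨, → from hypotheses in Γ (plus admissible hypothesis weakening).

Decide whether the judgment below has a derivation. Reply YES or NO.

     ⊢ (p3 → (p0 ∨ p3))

Proof tree:
[→I]  ⊢ (p3 → (p0 ∨ p3))
  [∨I₂] p3 ⊢ (p0 ∨ p3)
    [Ax] p3 ⊢ p3

Result: YES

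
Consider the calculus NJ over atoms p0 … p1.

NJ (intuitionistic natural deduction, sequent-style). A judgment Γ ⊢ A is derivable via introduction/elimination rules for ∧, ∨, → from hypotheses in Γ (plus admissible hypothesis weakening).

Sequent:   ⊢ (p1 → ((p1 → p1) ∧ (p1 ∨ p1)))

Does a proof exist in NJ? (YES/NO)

Derivation trace:
[→I]  ⊢ (p1 → ((p1 → p1) ∧ (p1 ∨ p1)))
  [∧I] p1 ⊢ ((p1 → p1) ∧ (p1 ∨ p1))
    [→I]  ⊢ (p1 → p1)
      [Ax] p1 ⊢ p1
    [∨I₁] p1 ⊢ (p1 ∨ p1)
      [Ax] p1 ⊢ p1

Result: YES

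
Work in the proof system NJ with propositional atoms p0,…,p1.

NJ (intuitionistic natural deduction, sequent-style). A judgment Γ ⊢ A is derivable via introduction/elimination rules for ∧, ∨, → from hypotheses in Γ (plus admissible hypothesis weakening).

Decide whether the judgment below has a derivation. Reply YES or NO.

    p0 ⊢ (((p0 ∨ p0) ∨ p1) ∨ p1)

Derivation (root first):
[∨I₁] p0 ⊢ (((p0 ∨ p0) ∨ p1) ∨ p1)
  [∨I₁] p0 ⊢ ((p0 ∨ p0) ∨ p1)
    [∨I₂] p0 ⊢ (p0 ∨ p0)
      [Ax] p0 ⊢ p0

Result: YES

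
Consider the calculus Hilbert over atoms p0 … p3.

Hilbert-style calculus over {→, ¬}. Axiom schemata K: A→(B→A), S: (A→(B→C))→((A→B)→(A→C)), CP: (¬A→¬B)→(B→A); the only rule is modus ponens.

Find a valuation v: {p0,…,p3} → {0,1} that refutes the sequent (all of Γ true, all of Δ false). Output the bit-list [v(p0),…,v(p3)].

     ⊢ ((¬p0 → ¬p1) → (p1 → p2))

Enumerate valuations to refute Γ ⊢ Δ:
  v=0000: Γ:[] Δ:[((¬p0 → ¬p1) → (p1 → p2))=T] refutes=False
  v=0001: Γ:[] Δ:[((¬p0 → ¬p1) → (p1 → p2))=T] refutes=False
  v=0010: Γ:[] Δ:[((¬p0 → ¬p1) → (p1 → p2))=T] refutes=False
  v=0011: Γ:[] Δ:[((¬p0 → ¬p1) → (p1 → p2))=T] refutes=False
  v=0100: Γ:[] Δ:[((¬p0 → ¬p1) → (p1 → p2))=T] refutes=False
  v=0101: Γ:[] Δ:[((¬p0 → ¬p1) → (p1 → p2))=T] refutes=False
  v=0110: Γ:[] Δ:[((¬p0 → ¬p1) → (p1 → p2))=T] refutes=False
  v=0111: Γ:[] Δ:[((¬p0 → ¬p1) → (p1 → p2))=T] refutes=False
  v=1000: Γ:[] Δ:[((¬p0 → ¬p1) → (p1 → p2))=T] refutes=False
  v=1001: Γ:[] Δ:[((¬p0 → ¬p1) → (p1 → p2))=T] refutes=False
  v=1010: Γ:[] Δ:[((¬p0 → ¬p1) → (p1 → p2))=T] refutes=False
  v=1011: Γ:[] Δ:[((¬p0 → ¬p1) → (p1 → p2))=T] refutes=False
  v=1100: Γ:[] Δ:[((¬p0 → ¬p1) → (p1 → p2))=F] refutes=True  ← countermodel

Result: [1, 1, 0, 0]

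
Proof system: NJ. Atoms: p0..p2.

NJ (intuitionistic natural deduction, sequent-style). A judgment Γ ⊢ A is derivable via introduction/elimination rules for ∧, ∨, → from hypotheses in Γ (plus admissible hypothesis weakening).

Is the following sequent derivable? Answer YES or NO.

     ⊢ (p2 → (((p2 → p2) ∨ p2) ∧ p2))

Derivation trace:
[→I]  ⊢ (p2 → (((p2 → p2) ∨ p2) ∧ p2))
  [∧I] p2 ⊢ (((p2 → p2) ∨ p2) ∧ p2)
    [∨I₁]  ⊢ ((p2 → p2) ∨ p2)
      [→I]  ⊢ (p2 → p2)
        [Ax] p2 ⊢ p2
    [Ax] p2 ⊢ p2

Result: YES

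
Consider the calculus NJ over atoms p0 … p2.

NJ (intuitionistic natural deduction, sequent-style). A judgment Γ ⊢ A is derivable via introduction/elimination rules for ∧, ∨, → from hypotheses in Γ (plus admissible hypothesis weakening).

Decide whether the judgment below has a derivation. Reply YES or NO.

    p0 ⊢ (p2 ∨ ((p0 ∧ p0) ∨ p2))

Proof tree:
[∨I₂] p0 ⊢ (p2 ∨ ((p0 ∧ p0) ∨ p2))
  [∨I₁] p0 ⊢ ((p0 ∧ p0) ∨ p2)
    [∧I] p0 ⊢ (p0 ∧ p0)
      [Ax] p0 ⊢ p0
      [Ax] p0 ⊢ p0

Result: YES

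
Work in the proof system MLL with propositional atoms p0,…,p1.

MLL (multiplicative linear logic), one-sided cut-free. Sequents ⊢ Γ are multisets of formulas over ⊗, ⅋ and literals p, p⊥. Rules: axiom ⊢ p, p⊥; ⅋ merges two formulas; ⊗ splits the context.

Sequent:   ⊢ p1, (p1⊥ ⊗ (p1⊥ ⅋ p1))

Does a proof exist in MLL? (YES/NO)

Proof tree:
[⊗]  ⊢ p1, (p1⊥ ⊗ (p1⊥ ⅋ p1))
  [Ax]  ⊢ p1, p1⊥
  [⅋]  ⊢ (p1⊥ ⅋ p1)
    [Ax]  ⊢ p1, p1⊥

Result: YES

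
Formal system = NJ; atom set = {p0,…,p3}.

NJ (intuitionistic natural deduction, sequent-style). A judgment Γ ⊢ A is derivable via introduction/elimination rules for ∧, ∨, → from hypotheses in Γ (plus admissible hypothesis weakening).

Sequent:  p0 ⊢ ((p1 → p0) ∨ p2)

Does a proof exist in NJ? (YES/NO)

Derivation trace:
[∨I₁] p0 ⊢ ((p1 → p0) ∨ p2)
  [→I] p0 ⊢ (p1 → p0)
    [Wk] p0, p1 ⊢ p0
      [Ax] p0 ⊢ p0

Result: YES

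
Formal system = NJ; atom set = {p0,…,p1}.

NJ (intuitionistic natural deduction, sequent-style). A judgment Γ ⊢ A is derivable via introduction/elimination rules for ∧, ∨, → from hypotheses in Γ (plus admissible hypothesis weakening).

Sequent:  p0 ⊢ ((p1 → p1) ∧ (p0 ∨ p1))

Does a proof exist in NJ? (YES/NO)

Derivation (root first):
[∧I] p0 ⊢ ((p1 → p1) ∧ (p0 ∨ p1))
  [→I]  ⊢ (p1 → p1)
    [Ax] p1 ⊢ p1
  [Wk] p0, p0 ⊢ (p0 ∨ p1)
    [∨I₁] p0 ⊢ (p0 ∨ p1)
      [Ax] p0 ⊢ p0

Result: YES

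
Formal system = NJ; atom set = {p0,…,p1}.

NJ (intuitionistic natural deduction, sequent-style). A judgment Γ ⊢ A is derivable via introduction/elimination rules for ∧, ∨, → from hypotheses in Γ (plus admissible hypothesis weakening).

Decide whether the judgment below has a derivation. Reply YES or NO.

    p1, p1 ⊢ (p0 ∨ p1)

Derivation trace:
[∨I₂] p1, p1 ⊢ (p0 ∨ p1)
  [Wk] p1, p1 ⊢ p1
    [Ax] p1 ⊢ p1

Result: YES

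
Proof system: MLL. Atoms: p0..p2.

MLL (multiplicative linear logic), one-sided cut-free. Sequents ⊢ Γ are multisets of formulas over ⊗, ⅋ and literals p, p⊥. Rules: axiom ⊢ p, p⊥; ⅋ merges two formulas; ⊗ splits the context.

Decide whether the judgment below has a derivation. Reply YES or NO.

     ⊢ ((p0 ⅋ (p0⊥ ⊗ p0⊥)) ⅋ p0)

Proof tree:
[⅋]  ⊢ ((p0 ⅋ (p0⊥ ⊗ p0⊥)) ⅋ p0)
  [⅋]  ⊢ p0, (p0 ⅋ (p0⊥ ⊗ p0⊥))
    [⊗]  ⊢ p0, p0, (p0⊥ ⊗ p0⊥)
      [Ax]  ⊢ p0, p0⊥
      [Ax]  ⊢ p0, p0⊥

Result: YES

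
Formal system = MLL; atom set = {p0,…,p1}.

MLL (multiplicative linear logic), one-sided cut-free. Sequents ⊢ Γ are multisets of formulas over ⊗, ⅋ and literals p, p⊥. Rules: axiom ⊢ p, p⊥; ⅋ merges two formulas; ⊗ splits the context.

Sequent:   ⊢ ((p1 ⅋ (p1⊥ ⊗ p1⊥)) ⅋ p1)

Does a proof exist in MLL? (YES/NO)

Proof tree:
[⅋]  ⊢ ((p1 ⅋ (p1⊥ ⊗ p1⊥)) ⅋ p1)
  [⅋]  ⊢ p1, (p1 ⅋ (p1⊥ ⊗ p1⊥))
    [⊗]  ⊢ p1, p1, (p1⊥ ⊗ p1⊥)
      [Ax]  ⊢ p1, p1⊥
      [Ax]  ⊢ p1, p1⊥

Result: YES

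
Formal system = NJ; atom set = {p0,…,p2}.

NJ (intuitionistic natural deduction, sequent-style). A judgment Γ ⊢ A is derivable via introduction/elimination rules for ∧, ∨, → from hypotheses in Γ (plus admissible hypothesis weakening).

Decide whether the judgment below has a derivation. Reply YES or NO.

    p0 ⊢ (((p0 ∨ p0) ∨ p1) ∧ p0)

Proof tree:
[∧I] p0 ⊢ (((p0 ∨ p0) ∨ p1) ∧ p0)
  [∨I₁] p0 ⊢ ((p0 ∨ p0) ∨ p1)
    [∨I₂] p0 ⊢ (p0 ∨ p0)
      [Ax] p0 ⊢ p0
  [Ax] p0 ⊢ p0

Result: YES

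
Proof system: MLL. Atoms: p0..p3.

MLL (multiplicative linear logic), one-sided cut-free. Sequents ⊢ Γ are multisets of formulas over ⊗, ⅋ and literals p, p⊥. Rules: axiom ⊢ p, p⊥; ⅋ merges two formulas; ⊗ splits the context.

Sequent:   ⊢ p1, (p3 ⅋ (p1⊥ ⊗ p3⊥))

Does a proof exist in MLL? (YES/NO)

Derivation trace:
[⅋]  ⊢ p1, (p3 ⅋ (p1⊥ ⊗ p3⊥))
  [⊗]  ⊢ p1, p3, (p1⊥ ⊗ p3⊥)
    [Ax]  ⊢ p1, p1⊥
    [Ax]  ⊢ p3, p3⊥

Result: YES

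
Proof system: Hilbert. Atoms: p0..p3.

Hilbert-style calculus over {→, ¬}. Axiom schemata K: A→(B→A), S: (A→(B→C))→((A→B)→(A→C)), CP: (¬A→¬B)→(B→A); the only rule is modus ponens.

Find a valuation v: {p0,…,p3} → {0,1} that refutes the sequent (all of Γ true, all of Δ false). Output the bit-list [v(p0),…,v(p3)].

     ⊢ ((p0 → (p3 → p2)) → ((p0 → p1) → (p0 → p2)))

Enumerate valuations to refute Γ ⊢ Δ:
  v=0000: Γ:[] Δ:[((p0 → (p3 → p2)) → ((p0 → p1) → (p0 → p2)))=T] refutes=False
  v=0001: Γ:[] Δ:[((p0 → (p3 → p2)) → ((p0 → p1) → (p0 → p2)))=T] refutes=False
  v=0010: Γ:[] Δ:[((p0 → (p3 → p2)) → ((p0 → p1) → (p0 → p2)))=T] refutes=False
  v=0011: Γ:[] Δ:[((p0 → (p3 → p2)) → ((p0 → p1) → (p0 → p2)))=T] refutes=False
  v=0100: Γ:[] Δ:[((p0 → (p3 → p2)) → ((p0 → p1) → (p0 → p2)))=T] refutes=False
  v=0101: Γ:[] Δ:[((p0 → (p3 → p2)) → ((p0 → p1) → (p0 → p2)))=T] refutes=False
  v=0110: Γ:[] Δ:[((p0 → (p3 → p2)) → ((p0 → p1) → (p0 → p2)))=T] refutes=False
  v=0111: Γ:[] Δ:[((p0 → (p3 → p2)) → ((p0 → p1) → (p0 → p2)))=T] refutes=False
  v=1000: Γ:[] Δ:[((p0 → (p3 → p2)) → ((p0 → p1) → (p0 → p2)))=T] refutes=False
  v=1001: Γ:[] Δ:[((p0 → (p3 → p2)) → ((p0 → p1) → (p0 → p2)))=T] refutes=False
  v=1010: Γ:[] Δ:[((p0 → (p3 → p2)) → ((p0 → p1) → (p0 → p2)))=T] refutes=False
  v=1011: Γ:[] Δ:[((p0 → (p3 → p2)) → ((p0 → p1) → (p0 → p2)))=T] refutes=False
  v=1100: Γ:[] Δ:[((p0 → (p3 → p2)) → ((p0 → p1) → (p0 → p2)))=F] refutes=True  ← countermodel

Result: [1, 1, 0, 0]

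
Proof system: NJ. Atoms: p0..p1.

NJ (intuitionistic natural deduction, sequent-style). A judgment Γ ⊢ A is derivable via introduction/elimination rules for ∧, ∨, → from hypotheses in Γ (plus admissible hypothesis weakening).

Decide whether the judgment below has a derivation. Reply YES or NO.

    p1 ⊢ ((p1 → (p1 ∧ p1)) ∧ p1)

Derivation (root first):
[∧I] p1 ⊢ ((p1 → (p1 ∧ p1)) ∧ p1)
  [→I]  ⊢ (p1 → (p1 ∧ p1))
    [∧I] p1 ⊢ (p1 ∧ p1)
      [Ax] p1 ⊢ p1
      [Ax] p1 ⊢ p1
  [Ax] p1 ⊢ p1

Result: YES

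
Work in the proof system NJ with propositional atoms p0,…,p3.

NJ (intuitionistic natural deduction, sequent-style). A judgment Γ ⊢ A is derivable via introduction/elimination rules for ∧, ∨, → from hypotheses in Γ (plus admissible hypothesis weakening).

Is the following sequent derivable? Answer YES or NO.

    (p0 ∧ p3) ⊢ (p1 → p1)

Proof tree:
[Wk] (p0 ∧ p3) ⊢ (p1 → p1)
  [→I]  ⊢ (p1 → p1)
    [Ax] p1 ⊢ p1

Result: YES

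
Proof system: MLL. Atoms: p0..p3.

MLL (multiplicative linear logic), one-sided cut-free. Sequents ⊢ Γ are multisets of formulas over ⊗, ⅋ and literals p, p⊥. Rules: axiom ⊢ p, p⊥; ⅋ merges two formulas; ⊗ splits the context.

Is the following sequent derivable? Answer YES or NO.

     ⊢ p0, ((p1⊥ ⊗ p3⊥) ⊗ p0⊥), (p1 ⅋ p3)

Proof tree:
[⅋]  ⊢ p0, ((p1⊥ ⊗ p3⊥) ⊗ p0⊥), (p1 ⅋ p3)
  [⊗]  ⊢ p1, p3, p0, ((p1⊥ ⊗ p3⊥) ⊗ p0⊥)
    [⊗]  ⊢ p1, p3, (p1⊥ ⊗ p3⊥)
      [Ax]  ⊢ p1, p1⊥
      [Ax]  ⊢ p3, p3⊥
    [Ax]  ⊢ p0, p0⊥

Result: YES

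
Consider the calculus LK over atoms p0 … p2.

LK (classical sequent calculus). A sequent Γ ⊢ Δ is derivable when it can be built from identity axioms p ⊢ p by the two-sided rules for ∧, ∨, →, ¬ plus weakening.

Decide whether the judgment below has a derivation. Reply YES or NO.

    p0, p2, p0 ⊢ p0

Derivation (root first):
[WL] p0, p2, p0 ⊢ p0
  [WL] p0, p2 ⊢ p0
    [Ax] p0 ⊢ p0

Result: YES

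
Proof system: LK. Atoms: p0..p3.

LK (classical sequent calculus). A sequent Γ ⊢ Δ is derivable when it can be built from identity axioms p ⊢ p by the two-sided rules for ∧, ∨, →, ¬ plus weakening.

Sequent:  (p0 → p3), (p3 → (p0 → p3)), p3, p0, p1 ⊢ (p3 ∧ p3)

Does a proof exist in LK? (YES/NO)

Derivation trace:
[WL] (p0 → p3), (p3 → (p0 → p3)), p3, p0, p1 ⊢ (p3 ∧ p3)
  [∧R] (p0 → p3), (p3 → (p0 → p3)), p3, p0 ⊢ (p3 ∧ p3)
    [→L] (p0 → p3), p0, (p3 → (p0 → p3)) ⊢ p3
      [→L] p0, (p0 → p3) ⊢ p3
        [Ax] p0 ⊢ p0
        [Ax] p3 ⊢ p3
      [→L] p0, (p0 → p3) ⊢ p3
        [Ax] p0 ⊢ p0
        [Ax] p3 ⊢ p3
    [Ax] p3 ⊢ p3

Result: YES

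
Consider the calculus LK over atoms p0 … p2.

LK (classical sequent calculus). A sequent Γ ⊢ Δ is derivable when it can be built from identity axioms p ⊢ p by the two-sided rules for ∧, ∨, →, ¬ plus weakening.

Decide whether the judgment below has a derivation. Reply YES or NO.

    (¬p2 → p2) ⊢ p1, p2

Derivation (root first):
[→L] (¬p2 → p2) ⊢ p1, p2
  [¬R]  ⊢ p2, p1, ¬p2
    [WR] p2 ⊢ p2, p1
      [Ax] p2 ⊢ p2
  [WR] p2 ⊢ p2, p1
    [Ax] p2 ⊢ p2

Result: YES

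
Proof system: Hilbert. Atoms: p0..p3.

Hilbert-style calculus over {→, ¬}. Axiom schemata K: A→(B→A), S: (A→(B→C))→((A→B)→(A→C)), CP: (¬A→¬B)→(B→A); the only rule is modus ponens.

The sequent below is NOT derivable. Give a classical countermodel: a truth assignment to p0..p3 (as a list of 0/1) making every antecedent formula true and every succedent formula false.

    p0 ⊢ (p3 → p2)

Truth-table refutation:
  v=0000: Γ:[p0=F] Δ:[(p3 → p2)=T] refutes=False
  v=0001: Γ:[p0=F] Δ:[(p3 → p2)=F] refutes=False
  v=0010: Γ:[p0=F] Δ:[(p3 → p2)=T] refutes=False
  v=0011: Γ:[p0=F] Δ:[(p3 → p2)=T] refutes=False
  v=0100: Γ:[p0=F] Δ:[(p3 → p2)=T] refutes=False
  v=0101: Γ:[p0=F] Δ:[(p3 → p2)=F] refutes=False
  v=0110: Γ:[p0=F] Δ:[(p3 → p2)=T] refutes=False
  v=0111: Γ:[p0=F] Δ:[(p3 → p2)=T] refutes=False
  v=1000: Γ:[p0=T] Δ:[(p3 → p2)=T] refutes=False
  v=1001: Γ:[p0=T] Δ:[(p3 → p2)=F] refutes=True  ← countermodel

Result: [1, 0, 0, 1]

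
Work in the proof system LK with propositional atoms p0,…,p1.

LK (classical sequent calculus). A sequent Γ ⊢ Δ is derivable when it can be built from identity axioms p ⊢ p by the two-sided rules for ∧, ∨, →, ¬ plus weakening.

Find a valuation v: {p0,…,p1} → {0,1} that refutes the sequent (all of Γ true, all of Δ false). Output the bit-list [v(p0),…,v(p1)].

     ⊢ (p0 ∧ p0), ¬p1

Enumerate valuations to refute Γ ⊢ Δ:
  v=00: Γ:[] Δ:[(p0 ∧ p0)=F, ¬p1=T] refutes=False
  v=01: Γ:[] Δ:[(p0 ∧ p0)=F, ¬p1=F] refutes=True  ← countermodel

Result: [0, 1]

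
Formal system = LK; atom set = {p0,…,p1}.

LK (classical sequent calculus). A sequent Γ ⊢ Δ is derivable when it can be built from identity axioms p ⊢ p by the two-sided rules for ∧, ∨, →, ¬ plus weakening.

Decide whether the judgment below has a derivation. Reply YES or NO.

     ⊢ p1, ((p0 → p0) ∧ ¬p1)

Proof tree:
[∧R]  ⊢ p1, ((p0 → p0) ∧ ¬p1)
  [→R]  ⊢ (p0 → p0)
    [Ax] p0 ⊢ p0
  [¬R]  ⊢ p1, ¬p1
    [Ax] p1 ⊢ p1

Result: YES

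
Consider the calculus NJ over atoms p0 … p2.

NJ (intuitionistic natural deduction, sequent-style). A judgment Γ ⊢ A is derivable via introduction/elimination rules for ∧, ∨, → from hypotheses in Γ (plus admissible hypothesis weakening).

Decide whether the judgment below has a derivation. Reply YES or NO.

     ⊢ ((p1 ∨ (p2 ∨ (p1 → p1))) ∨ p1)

Derivation trace:
[∨I₁]  ⊢ ((p1 ∨ (p2 ∨ (p1 → p1))) ∨ p1)
  [∨I₂]  ⊢ (p1 ∨ (p2 ∨ (p1 → p1)))
    [∨I₂]  ⊢ (p2 ∨ (p1 → p1))
      [→I]  ⊢ (p1 → p1)
        [Ax] p1 ⊢ p1

Result: YES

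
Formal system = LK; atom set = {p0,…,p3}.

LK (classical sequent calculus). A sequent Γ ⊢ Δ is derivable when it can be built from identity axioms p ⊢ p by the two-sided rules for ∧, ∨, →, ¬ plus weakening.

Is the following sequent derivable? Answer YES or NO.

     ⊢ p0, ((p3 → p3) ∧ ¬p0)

Proof tree:
[∧R]  ⊢ p0, ((p3 → p3) ∧ ¬p0)
  [→R]  ⊢ (p3 → p3)
    [Ax] p3 ⊢ p3
  [¬R]  ⊢ p0, ¬p0
    [Ax] p0 ⊢ p0

Result: YES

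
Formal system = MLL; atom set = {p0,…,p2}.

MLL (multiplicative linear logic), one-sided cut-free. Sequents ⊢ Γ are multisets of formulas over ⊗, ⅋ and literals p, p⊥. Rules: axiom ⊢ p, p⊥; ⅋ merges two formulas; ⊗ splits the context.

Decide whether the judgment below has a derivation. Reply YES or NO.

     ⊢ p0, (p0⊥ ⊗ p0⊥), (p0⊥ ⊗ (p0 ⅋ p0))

Derivation (root first):
[⊗]  ⊢ p0, (p0⊥ ⊗ p0⊥), (p0⊥ ⊗ (p0 ⅋ p0))
  [Ax]  ⊢ p0, p0⊥
  [⅋]  ⊢ (p0⊥ ⊗ p0⊥), (p0 ⅋ p0)
    [⊗]  ⊢ p0, p0, (p0⊥ ⊗ p0⊥)
      [Ax]  ⊢ p0, p0⊥
      [Ax]  ⊢ p0, p0⊥

Result: YES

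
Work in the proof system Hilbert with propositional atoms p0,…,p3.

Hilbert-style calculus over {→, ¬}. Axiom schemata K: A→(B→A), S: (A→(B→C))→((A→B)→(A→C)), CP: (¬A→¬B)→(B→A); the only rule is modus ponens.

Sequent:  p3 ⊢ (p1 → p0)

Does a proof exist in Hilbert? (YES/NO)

Truth-table refutation:
  v=0000: Γ:[p3=F] Δ:[(p1 → p0)=T] refutes=False
  v=0001: Γ:[p3=T] Δ:[(p1 → p0)=T] refutes=False
  v=0010: Γ:[p3=F] Δ:[(p1 → p0)=T] refutes=False
  v=0011: Γ:[p3=T] Δ:[(p1 → p0)=T] refutes=False
  v=0100: Γ:[p3=F] Δ:[(p1 → p0)=F] refutes=False
  v=0101: Γ:[p3=T] Δ:[(p1 → p0)=F] refutes=True  ← countermodel

Result: NO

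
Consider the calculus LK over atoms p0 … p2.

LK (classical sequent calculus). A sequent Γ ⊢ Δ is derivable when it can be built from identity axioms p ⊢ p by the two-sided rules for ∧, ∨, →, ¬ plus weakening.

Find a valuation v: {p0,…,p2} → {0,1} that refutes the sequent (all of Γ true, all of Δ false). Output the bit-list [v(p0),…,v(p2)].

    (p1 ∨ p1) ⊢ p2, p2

Enumerate valuations to refute Γ ⊢ Δ:
  v=000: Γ:[(p1 ∨ p1)=F] Δ:[p2=F, p2=F] refutes=False
  v=001: Γ:[(p1 ∨ p1)=F] Δ:[p2=T, p2=T] refutes=False
  v=010: Γ:[(p1 ∨ p1)=T] Δ:[p2=F, p2=F] refutes=True  ← countermodel

Result: [0, 1, 0]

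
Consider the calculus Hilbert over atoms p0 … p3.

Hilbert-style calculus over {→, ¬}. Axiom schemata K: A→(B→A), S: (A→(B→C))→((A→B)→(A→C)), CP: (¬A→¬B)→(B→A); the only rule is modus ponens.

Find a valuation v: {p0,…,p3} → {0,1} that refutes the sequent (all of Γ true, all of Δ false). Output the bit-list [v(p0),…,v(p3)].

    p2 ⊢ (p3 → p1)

Truth-table refutation:
  v=0000: Γ:[p2=F] Δ:[(p3 → p1)=T] refutes=False
  v=0001: Γ:[p2=F] Δ:[(p3 → p1)=F] refutes=False
  v=0010: Γ:[p2=T] Δ:[(p3 → p1)=T] refutes=False
  v=0011: Γ:[p2=T] Δ:[(p3 → p1)=F] refutes=True  ← countermodel

Result: [0, 0, 1, 1]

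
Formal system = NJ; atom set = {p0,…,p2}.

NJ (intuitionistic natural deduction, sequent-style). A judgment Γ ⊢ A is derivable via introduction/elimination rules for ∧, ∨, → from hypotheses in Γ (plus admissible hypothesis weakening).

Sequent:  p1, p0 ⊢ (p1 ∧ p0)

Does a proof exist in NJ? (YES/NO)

Proof tree:
[∧I] p1, p0 ⊢ (p1 ∧ p0)
  [Ax] p1 ⊢ p1
  [Wk] p0, p0 ⊢ p0
    [Ax] p0 ⊢ p0

Result: YES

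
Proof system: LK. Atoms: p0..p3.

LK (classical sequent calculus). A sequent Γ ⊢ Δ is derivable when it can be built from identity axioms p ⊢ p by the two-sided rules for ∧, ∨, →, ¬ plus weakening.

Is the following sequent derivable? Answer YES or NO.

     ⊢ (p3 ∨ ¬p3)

Derivation (root first):
[∨R]  ⊢ (p3 ∨ ¬p3)
  [¬R]  ⊢ p3, ¬p3
    [Ax] p3 ⊢ p3

Result: YES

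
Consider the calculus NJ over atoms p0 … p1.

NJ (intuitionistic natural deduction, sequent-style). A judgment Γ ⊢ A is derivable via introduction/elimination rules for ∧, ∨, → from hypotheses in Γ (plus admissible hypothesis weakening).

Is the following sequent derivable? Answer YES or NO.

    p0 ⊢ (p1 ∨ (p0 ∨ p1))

Proof tree:
[∨I₂] p0 ⊢ (p1 ∨ (p0 ∨ p1))
  [∨I₁] p0 ⊢ (p0 ∨ p1)
    [Ax] p0 ⊢ p0

Result: YES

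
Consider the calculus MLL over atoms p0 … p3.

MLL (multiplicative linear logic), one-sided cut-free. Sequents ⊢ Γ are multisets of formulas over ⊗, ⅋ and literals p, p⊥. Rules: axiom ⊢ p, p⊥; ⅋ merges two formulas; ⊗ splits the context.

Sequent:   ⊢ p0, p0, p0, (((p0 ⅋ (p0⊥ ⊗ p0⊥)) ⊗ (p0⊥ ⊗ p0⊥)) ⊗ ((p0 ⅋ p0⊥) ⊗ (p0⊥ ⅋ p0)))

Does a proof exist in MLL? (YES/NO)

Proof tree:
[⊗]  ⊢ p0, p0, p0, (((p0 ⅋ (p0⊥ ⊗ p0⊥)) ⊗ (p0⊥ ⊗ p0⊥)) ⊗ ((p0 ⅋ p0⊥) ⊗ (p0⊥ ⅋ p0)))
  [⊗]  ⊢ p0, p0, p0, ((p0 ⅋ (p0⊥ ⊗ p0⊥)) ⊗ (p0⊥ ⊗ p0⊥))
    [⅋]  ⊢ p0, (p0 ⅋ (p0⊥ ⊗ p0⊥))
      [⊗]  ⊢ p0, p0, (p0⊥ ⊗ p0⊥)
        [Ax]  ⊢ p0, p0⊥
        [Ax]  ⊢ p0, p0⊥
    [⊗]  ⊢ p0, p0, (p0⊥ ⊗ p0⊥)
      [Ax]  ⊢ p0, p0⊥
      [Ax]  ⊢ p0, p0⊥
  [⊗]  ⊢ ((p0 ⅋ p0⊥) ⊗ (p0⊥ ⅋ p0))
    [⅋]  ⊢ (p0 ⅋ p0⊥)
      [Ax]  ⊢ p0, p0⊥
    [⅋]  ⊢ (p0⊥ ⅋ p0)
      [Ax]  ⊢ p0, p0⊥

Result: YES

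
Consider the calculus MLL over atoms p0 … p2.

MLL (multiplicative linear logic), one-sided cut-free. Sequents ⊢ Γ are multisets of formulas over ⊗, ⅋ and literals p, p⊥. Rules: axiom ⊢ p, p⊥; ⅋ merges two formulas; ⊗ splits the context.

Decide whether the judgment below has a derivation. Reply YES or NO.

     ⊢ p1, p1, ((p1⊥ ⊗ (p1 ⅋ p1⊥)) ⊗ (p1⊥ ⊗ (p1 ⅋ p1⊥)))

Proof tree:
[⊗]  ⊢ p1, p1, ((p1⊥ ⊗ (p1 ⅋ p1⊥)) ⊗ (p1⊥ ⊗ (p1 ⅋ p1⊥)))
  [⊗]  ⊢ p1, (p1⊥ ⊗ (p1 ⅋ p1⊥))
    [Ax]  ⊢ p1, p1⊥
    [⅋]  ⊢ (p1 ⅋ p1⊥)
      [Ax]  ⊢ p1, p1⊥
  [⊗]  ⊢ p1, (p1⊥ ⊗ (p1 ⅋ p1⊥))
    [Ax]  ⊢ p1, p1⊥
    [⅋]  ⊢ (p1 ⅋ p1⊥)
      [Ax]  ⊢ p1, p1⊥

Result: YES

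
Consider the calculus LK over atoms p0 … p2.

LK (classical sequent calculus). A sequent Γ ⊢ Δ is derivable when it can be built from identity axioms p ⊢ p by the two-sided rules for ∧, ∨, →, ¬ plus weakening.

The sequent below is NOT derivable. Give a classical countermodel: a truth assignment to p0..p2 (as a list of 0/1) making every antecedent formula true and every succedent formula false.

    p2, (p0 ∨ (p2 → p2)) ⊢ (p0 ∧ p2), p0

Truth-table refutation:
  v=000: Γ:[p2=F, (p0 ∨ (p2 → p2))=T] Δ:[(p0 ∧ p2)=F, p0=F] refutes=False
  v=001: Γ:[p2=T, (p0 ∨ (p2 → p2))=T] Δ:[(p0 ∧ p2)=F, p0=F] refutes=True  ← countermodel

Result: [0, 0, 1]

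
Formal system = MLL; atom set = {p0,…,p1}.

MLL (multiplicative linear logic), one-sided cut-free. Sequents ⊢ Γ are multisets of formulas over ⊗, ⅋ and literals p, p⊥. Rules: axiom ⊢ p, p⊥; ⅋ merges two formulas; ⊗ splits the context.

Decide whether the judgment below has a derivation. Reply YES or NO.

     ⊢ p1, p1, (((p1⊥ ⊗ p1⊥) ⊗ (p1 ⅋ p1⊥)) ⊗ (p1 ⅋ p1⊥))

Derivation trace:
[⊗]  ⊢ p1, p1, (((p1⊥ ⊗ p1⊥) ⊗ (p1 ⅋ p1⊥)) ⊗ (p1 ⅋ p1⊥))
  [⊗]  ⊢ p1, p1, ((p1⊥ ⊗ p1⊥) ⊗ (p1 ⅋ p1⊥))
    [⊗]  ⊢ p1, p1, (p1⊥ ⊗ p1⊥)
      [Ax]  ⊢ p1, p1⊥
      [Ax]  ⊢ p1, p1⊥
    [⅋]  ⊢ (p1 ⅋ p1⊥)
      [Ax]  ⊢ p1, p1⊥
  [⅋]  ⊢ (p1 ⅋ p1⊥)
    [Ax]  ⊢ p1, p1⊥

Result: YES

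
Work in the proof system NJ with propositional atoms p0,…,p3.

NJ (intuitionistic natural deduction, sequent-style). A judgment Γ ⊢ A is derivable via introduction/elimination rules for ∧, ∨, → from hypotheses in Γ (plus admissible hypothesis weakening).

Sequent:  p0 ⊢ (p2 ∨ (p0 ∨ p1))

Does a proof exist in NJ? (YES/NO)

Derivation trace:
[∨I₂] p0 ⊢ (p2 ∨ (p0 ∨ p1))
  [∨I₁] p0 ⊢ (p0 ∨ p1)
    [Ax] p0 ⊢ p0

Result: YES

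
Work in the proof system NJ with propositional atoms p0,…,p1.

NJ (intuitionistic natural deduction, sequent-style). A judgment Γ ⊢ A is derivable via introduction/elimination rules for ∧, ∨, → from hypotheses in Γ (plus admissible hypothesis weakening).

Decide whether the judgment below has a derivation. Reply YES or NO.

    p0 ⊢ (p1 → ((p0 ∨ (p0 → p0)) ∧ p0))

Derivation trace:
[→I] p0 ⊢ (p1 → ((p0 ∨ (p0 → p0)) ∧ p0))
  [∧I] p1, p0 ⊢ ((p0 ∨ (p0 → p0)) ∧ p0)
    [∨I₂]  ⊢ (p0 ∨ (p0 → p0))
      [→I]  ⊢ (p0 → p0)
        [Ax] p0 ⊢ p0
    [Wk] p0, p1 ⊢ p0
      [Ax] p0 ⊢ p0

Result: YES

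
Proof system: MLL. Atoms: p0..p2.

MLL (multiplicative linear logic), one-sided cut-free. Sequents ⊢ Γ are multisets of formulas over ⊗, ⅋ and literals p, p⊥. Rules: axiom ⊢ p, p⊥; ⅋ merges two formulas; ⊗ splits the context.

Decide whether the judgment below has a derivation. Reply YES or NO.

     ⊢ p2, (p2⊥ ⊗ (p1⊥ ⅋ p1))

Proof tree:
[⊗]  ⊢ p2, (p2⊥ ⊗ (p1⊥ ⅋ p1))
  [Ax]  ⊢ p2, p2⊥
  [⅋]  ⊢ (p1⊥ ⅋ p1)
    [Ax]  ⊢ p1, p1⊥

Result: YES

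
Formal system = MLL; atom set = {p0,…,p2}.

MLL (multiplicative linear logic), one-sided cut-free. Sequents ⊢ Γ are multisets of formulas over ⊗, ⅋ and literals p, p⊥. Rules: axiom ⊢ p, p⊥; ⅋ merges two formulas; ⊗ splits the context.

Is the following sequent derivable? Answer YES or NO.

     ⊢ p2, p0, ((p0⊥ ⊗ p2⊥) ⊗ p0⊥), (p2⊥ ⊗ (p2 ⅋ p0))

Derivation trace:
[⊗]  ⊢ p2, p0, ((p0⊥ ⊗ p2⊥) ⊗ p0⊥), (p2⊥ ⊗ (p2 ⅋ p0))
  [Ax]  ⊢ p2, p2⊥
  [⅋]  ⊢ p0, ((p0⊥ ⊗ p2⊥) ⊗ p0⊥), (p2 ⅋ p0)
    [⊗]  ⊢ p0, p2, p0, ((p0⊥ ⊗ p2⊥) ⊗ p0⊥)
      [⊗]  ⊢ p0, p2, (p0⊥ ⊗ p2⊥)
        [Ax]  ⊢ p0, p0⊥
        [Ax]  ⊢ p2, p2⊥
      [Ax]  ⊢ p0, p0⊥

Result: YES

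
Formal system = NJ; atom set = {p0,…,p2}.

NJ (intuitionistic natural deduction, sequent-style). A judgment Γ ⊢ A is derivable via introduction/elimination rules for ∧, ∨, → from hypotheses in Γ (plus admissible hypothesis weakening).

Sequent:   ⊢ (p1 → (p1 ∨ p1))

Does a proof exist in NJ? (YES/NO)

Proof tree:
[→I]  ⊢ (p1 → (p1 ∨ p1))
  [∨I₁] p1 ⊢ (p1 ∨ p1)
    [Ax] p1 ⊢ p1

Result: YES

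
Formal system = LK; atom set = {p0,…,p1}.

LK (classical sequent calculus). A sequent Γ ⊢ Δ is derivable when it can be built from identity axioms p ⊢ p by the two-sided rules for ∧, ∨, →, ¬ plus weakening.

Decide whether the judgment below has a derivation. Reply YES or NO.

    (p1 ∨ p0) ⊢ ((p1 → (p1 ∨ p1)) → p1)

Search for a countermodel by truth-table:
  v=00: Γ:[(p1 ∨ p0)=F] Δ:[((p1 → (p1 ∨ p1)) → p1)=F] refutes=False
  v=01: Γ:[(p1 ∨ p0)=T] Δ:[((p1 → (p1 ∨ p1)) → p1)=T] refutes=False
  v=10: Γ:[(p1 ∨ p0)=T] Δ:[((p1 → (p1 ∨ p1)) → p1)=F] refutes=True  ← countermodel

Result: NO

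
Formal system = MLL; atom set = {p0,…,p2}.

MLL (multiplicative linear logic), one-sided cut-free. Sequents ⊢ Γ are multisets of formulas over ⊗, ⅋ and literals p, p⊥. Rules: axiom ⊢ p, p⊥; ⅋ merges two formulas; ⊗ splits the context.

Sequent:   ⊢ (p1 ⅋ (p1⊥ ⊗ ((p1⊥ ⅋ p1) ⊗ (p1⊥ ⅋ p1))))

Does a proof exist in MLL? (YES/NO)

Derivation (root first):
[⅋]  ⊢ (p1 ⅋ (p1⊥ ⊗ ((p1⊥ ⅋ p1) ⊗ (p1⊥ ⅋ p1))))
  [⊗]  ⊢ p1, (p1⊥ ⊗ ((p1⊥ ⅋ p1) ⊗ (p1⊥ ⅋ p1)))
    [Ax]  ⊢ p1, p1⊥
    [⊗]  ⊢ ((p1⊥ ⅋ p1) ⊗ (p1⊥ ⅋ p1))
      [⅋]  ⊢ (p1⊥ ⅋ p1)
        [Ax]  ⊢ p1, p1⊥
      [⅋]  ⊢ (p1⊥ ⅋ p1)
        [Ax]  ⊢ p1, p1⊥

Result: YES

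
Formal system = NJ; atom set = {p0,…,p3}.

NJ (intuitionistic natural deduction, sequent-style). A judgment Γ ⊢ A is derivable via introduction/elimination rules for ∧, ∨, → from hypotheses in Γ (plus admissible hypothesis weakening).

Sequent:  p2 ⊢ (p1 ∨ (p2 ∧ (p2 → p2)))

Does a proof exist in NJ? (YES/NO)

Proof tree:
[∨I₂] p2 ⊢ (p1 ∨ (p2 ∧ (p2 → p2)))
  [∧I] p2 ⊢ (p2 ∧ (p2 → p2))
    [Ax] p2 ⊢ p2
    [→I]  ⊢ (p2 → p2)
      [Ax] p2 ⊢ p2

Result: YES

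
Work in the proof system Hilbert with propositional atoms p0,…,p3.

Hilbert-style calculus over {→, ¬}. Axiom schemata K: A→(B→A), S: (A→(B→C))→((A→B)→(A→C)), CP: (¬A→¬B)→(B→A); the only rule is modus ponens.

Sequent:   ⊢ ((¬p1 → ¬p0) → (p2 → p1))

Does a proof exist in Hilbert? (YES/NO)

Search for a countermodel by truth-table:
  v=0000: Γ:[] Δ:[((¬p1 → ¬p0) → (p2 → p1))=T] refutes=False
  v=0001: Γ:[] Δ:[((¬p1 → ¬p0) → (p2 → p1))=T] refutes=False
  v=0010: Γ:[] Δ:[((¬p1 → ¬p0) → (p2 → p1))=F] refutes=True  ← countermodel

Result: NO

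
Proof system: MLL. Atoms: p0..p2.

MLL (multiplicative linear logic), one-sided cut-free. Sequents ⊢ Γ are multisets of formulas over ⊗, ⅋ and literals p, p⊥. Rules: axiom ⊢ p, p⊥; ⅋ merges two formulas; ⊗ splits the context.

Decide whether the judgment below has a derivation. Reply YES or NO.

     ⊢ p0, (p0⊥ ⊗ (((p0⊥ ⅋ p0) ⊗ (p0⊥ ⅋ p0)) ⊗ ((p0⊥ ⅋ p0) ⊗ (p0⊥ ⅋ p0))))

Derivation (root first):
[⊗]  ⊢ p0, (p0⊥ ⊗ (((p0⊥ ⅋ p0) ⊗ (p0⊥ ⅋ p0)) ⊗ ((p0⊥ ⅋ p0) ⊗ (p0⊥ ⅋ p0))))
  [Ax]  ⊢ p0, p0⊥
  [⊗]  ⊢ (((p0⊥ ⅋ p0) ⊗ (p0⊥ ⅋ p0)) ⊗ ((p0⊥ ⅋ p0) ⊗ (p0⊥ ⅋ p0)))
    [⊗]  ⊢ ((p0⊥ ⅋ p0) ⊗ (p0⊥ ⅋ p0))
      [⅋]  ⊢ (p0⊥ ⅋ p0)
        [Ax]  ⊢ p0, p0⊥
      [⅋]  ⊢ (p0⊥ ⅋ p0)
        [Ax]  ⊢ p0, p0⊥
    [⊗]  ⊢ ((p0⊥ ⅋ p0) ⊗ (p0⊥ ⅋ p0))
      [⅋]  ⊢ (p0⊥ ⅋ p0)
        [Ax]  ⊢ p0, p0⊥
      [⅋]  ⊢ (p0⊥ ⅋ p0)
        [Ax]  ⊢ p0, p0⊥

Result: YES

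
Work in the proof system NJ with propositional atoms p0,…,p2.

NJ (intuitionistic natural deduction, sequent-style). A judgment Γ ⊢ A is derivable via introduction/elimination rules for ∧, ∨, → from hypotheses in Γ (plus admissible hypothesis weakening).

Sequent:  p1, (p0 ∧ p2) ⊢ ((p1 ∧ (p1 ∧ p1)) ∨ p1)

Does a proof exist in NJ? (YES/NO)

Derivation (root first):
[∨I₁] p1, (p0 ∧ p2) ⊢ ((p1 ∧ (p1 ∧ p1)) ∨ p1)
  [Wk] p1, (p0 ∧ p2) ⊢ (p1 ∧ (p1 ∧ p1))
    [∧I] p1 ⊢ (p1 ∧ (p1 ∧ p1))
      [Ax] p1 ⊢ p1
      [∧I] p1 ⊢ (p1 ∧ p1)
        [Ax] p1 ⊢ p1
        [Ax] p1 ⊢ p1

Result: YES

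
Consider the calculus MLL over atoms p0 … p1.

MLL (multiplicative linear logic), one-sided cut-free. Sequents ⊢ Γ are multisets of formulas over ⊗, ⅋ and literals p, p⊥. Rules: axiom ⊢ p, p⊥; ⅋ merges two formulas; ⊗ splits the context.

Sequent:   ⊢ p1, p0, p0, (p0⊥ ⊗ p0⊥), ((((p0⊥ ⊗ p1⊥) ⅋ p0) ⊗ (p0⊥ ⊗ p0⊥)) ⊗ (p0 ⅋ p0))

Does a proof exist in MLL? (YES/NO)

Derivation trace:
[⊗]  ⊢ p1, p0, p0, (p0⊥ ⊗ p0⊥), ((((p0⊥ ⊗ p1⊥) ⅋ p0) ⊗ (p0⊥ ⊗ p0⊥)) ⊗ (p0 ⅋ p0))
  [⊗]  ⊢ p1, p0, p0, (((p0⊥ ⊗ p1⊥) ⅋ p0) ⊗ (p0⊥ ⊗ p0⊥))
    [⅋]  ⊢ p1, ((p0⊥ ⊗ p1⊥) ⅋ p0)
      [⊗]  ⊢ p0, p1, (p0⊥ ⊗ p1⊥)
        [Ax]  ⊢ p0, p0⊥
        [Ax]  ⊢ p1, p1⊥
    [⊗]  ⊢ p0, p0, (p0⊥ ⊗ p0⊥)
      [Ax]  ⊢ p0, p0⊥
      [Ax]  ⊢ p0, p0⊥
  [⅋]  ⊢ (p0⊥ ⊗ p0⊥), (p0 ⅋ p0)
    [⊗]  ⊢ p0, p0, (p0⊥ ⊗ p0⊥)
      [Ax]  ⊢ p0, p0⊥
      [Ax]  ⊢ p0, p0⊥

Result: YES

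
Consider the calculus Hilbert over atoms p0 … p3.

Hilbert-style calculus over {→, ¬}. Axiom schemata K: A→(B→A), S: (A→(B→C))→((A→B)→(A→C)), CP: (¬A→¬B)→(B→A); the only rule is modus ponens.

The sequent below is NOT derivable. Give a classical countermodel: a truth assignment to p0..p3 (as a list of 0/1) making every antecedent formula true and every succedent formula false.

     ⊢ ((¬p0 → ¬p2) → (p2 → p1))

Truth-table refutation:
  v=0000: Γ:[] Δ:[((¬p0 → ¬p2) → (p2 → p1))=T] refutes=False
  v=0001: Γ:[] Δ:[((¬p0 → ¬p2) → (p2 → p1))=T] refutes=False
  v=0010: Γ:[] Δ:[((¬p0 → ¬p2) → (p2 → p1))=T] refutes=False
  v=0011: Γ:[] Δ:[((¬p0 → ¬p2) → (p2 → p1))=T] refutes=False
  v=0100: Γ:[] Δ:[((¬p0 → ¬p2) → (p2 → p1))=T] refutes=False
  v=0101: Γ:[] Δ:[((¬p0 → ¬p2) → (p2 → p1))=T] refutes=False
  v=0110: Γ:[] Δ:[((¬p0 → ¬p2) → (p2 → p1))=T] refutes=False
  v=0111: Γ:[] Δ:[((¬p0 → ¬p2) → (p2 → p1))=T] refutes=False
  v=1000: Γ:[] Δ:[((¬p0 → ¬p2) → (p2 → p1))=T] refutes=False
  v=1001: Γ:[] Δ:[((¬p0 → ¬p2) → (p2 → p1))=T] refutes=False
  v=1010: Γ:[] Δ:[((¬p0 → ¬p2) → (p2 → p1))=F] refutes=True  ← countermodel

Result: [1, 0, 1, 0]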